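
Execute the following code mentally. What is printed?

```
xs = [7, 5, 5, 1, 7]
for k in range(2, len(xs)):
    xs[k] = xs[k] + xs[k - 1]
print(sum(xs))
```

k=2: xs[2] = 5+5 = 10 → [7, 5, 10, 1, 7]
k=3: xs[3] = 1+10 = 11 → [7, 5, 10, 11, 7]
k=4: xs[4] = 7+11 = 18 → [7, 5, 10, 11, 18]
sum = 51

51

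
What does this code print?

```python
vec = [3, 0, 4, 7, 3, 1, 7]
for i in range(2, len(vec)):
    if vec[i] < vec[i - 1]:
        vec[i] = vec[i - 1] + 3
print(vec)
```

i=2: 4>=0, unchanged → [3, 0, 4, 7, 3, 1, 7]
i=3: 7>=4, unchanged → [3, 0, 4, 7, 3, 1, 7]
i=4: 3<7, vec[4] = 7+3 = 10 → [3, 0, 4, 7, 10, 1, 7]
i=5: 1<10, vec[5] = 10+3 = 13 → [3, 0, 4, 7, 10, 13, 7]
i=6: 7<13, vec[6] = 13+3 = 16 → [3, 0, 4, 7, 10, 13, 16]

[3, 0, 4, 7, 10, 13, 16]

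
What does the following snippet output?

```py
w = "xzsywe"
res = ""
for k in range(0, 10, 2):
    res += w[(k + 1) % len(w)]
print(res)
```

zyezy

k=0: add w[1]='z' → 'z'
k=2: add w[3]='y' → 'zy'
k=4: add w[5]='e' → 'zye'
k=6: add w[1]='z' → 'zyez'
k=8: add w[3]='y' → 'zyezy'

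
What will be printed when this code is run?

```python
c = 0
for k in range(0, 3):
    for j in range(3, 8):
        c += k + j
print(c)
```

90

k=0,j=3: c = 0+3 = 3
k=0,j=4: c = 3+4 = 7
k=0,j=5: c = 7+5 = 12
k=0,j=6: c = 12+6 = 18
k=0,j=7: c = 18+7 = 25
k=1,j=3: c = 25+4 = 29
k=1,j=4: c = 29+5 = 34
k=1,j=5: c = 34+6 = 40
k=1,j=6: c = 40+7 = 47
k=1,j=7: c = 47+8 = 55
k=2,j=3: c = 55+5 = 60
k=2,j=4: c = 60+6 = 66
k=2,j=5: c = 66+7 = 73
k=2,j=6: c = 73+8 = 81
k=2,j=7: c = 81+9 = 90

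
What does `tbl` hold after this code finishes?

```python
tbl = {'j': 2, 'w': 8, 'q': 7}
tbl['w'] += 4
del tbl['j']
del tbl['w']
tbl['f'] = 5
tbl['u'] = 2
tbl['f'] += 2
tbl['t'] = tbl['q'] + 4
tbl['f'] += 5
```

{'q': 7, 'f': 12, 'u': 2, 't': 11}

tbl['w'] = 8+4 = 12 → {'j': 2, 'w': 12, 'q': 7}
del 'j' → {'w': 12, 'q': 7}
del 'w' → {'q': 7}
tbl['f'] = 5 → {'q': 7, 'f': 5}
tbl['u'] = 2 → {'q': 7, 'f': 5, 'u': 2}
tbl['f'] = 5+2 = 7 → {'q': 7, 'f': 7, 'u': 2}
tbl['t'] = tbl['q']+4 = 11 → {'q': 7, 'f': 7, 'u': 2, 't': 11}
tbl['f'] = 7+5 = 12 → {'q': 7, 'f': 12, 'u': 2, 't': 11}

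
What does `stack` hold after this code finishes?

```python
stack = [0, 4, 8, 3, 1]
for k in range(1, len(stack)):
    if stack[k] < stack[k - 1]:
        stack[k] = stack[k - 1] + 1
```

k=1: 4>=0, unchanged → [0, 4, 8, 3, 1]
k=2: 8>=4, unchanged → [0, 4, 8, 3, 1]
k=3: 3<8, stack[3] = 8+1 = 9 → [0, 4, 8, 9, 1]
k=4: 1<9, stack[4] = 9+1 = 10 → [0, 4, 8, 9, 10]

[0, 4, 8, 9, 10]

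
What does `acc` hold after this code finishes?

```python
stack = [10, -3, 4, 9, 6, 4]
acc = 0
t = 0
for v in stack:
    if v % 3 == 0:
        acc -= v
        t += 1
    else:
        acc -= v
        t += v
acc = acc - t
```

v=10: not %3==0, acc = 0-10 = -10; t=10
v=-3: %3==0, acc = (-10)-(-3) = -7; t=11
v=4: not %3==0, acc = (-7)-4 = -11; t=15
v=9: %3==0, acc = (-11)-9 = -20; t=16
v=6: %3==0, acc = (-20)-6 = -26; t=17
v=4: not %3==0, acc = (-26)-4 = -30; t=21
acc-t = (-30)-21 = -51

-51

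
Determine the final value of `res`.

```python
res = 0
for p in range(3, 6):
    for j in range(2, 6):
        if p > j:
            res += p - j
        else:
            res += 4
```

34

p=3,j=2: 3>2, res = 0+1 = 1
p=3,j=3: not 3>3, res = 1+4 = 5
p=3,j=4: not 3>4, res = 5+4 = 9
p=3,j=5: not 3>5, res = 9+4 = 13
p=4,j=2: 4>2, res = 13+2 = 15
p=4,j=3: 4>3, res = 15+1 = 16
p=4,j=4: not 4>4, res = 16+4 = 20
p=4,j=5: not 4>5, res = 20+4 = 24
p=5,j=2: 5>2, res = 24+3 = 27
p=5,j=3: 5>3, res = 27+2 = 29
p=5,j=4: 5>4, res = 29+1 = 30
p=5,j=5: not 5>5, res = 30+4 = 34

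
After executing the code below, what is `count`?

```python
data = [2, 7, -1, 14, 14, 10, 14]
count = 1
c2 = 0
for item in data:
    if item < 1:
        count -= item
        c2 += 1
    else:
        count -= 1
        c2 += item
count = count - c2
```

item=2: not <1, count = 1-1 = 0; c2=2
item=7: not <1, count = 0-1 = -1; c2=9
item=-1: <1, count = (-1)-(-1) = 0; c2=10
item=14: not <1, count = 0-1 = -1; c2=24
item=14: not <1, count = (-1)-1 = -2; c2=38
item=10: not <1, count = (-2)-1 = -3; c2=48
item=14: not <1, count = (-3)-1 = -4; c2=62
count-c2 = (-4)-62 = -66

-66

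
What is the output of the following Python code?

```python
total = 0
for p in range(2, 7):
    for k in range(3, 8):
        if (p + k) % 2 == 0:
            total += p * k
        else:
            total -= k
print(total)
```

175

p=2,k=3: odd sum, total = 0-3 = -3
p=2,k=4: even sum, total = (-3)+8 = 5
p=2,k=5: odd sum, total = 5-5 = 0
p=2,k=6: even sum, total = 0+12 = 12
p=2,k=7: odd sum, total = 12-7 = 5
p=3,k=3: even sum, total = 5+9 = 14
p=3,k=4: odd sum, total = 14-4 = 10
p=3,k=5: even sum, total = 10+15 = 25
p=3,k=6: odd sum, total = 25-6 = 19
p=3,k=7: even sum, total = 19+21 = 40
p=4,k=3: odd sum, total = 40-3 = 37
p=4,k=4: even sum, total = 37+16 = 53
p=4,k=5: odd sum, total = 53-5 = 48
p=4,k=6: even sum, total = 48+24 = 72
p=4,k=7: odd sum, total = 72-7 = 65
p=5,k=3: even sum, total = 65+15 = 80
p=5,k=4: odd sum, total = 80-4 = 76
p=5,k=5: even sum, total = 76+25 = 101
p=5,k=6: odd sum, total = 101-6 = 95
p=5,k=7: even sum, total = 95+35 = 130
p=6,k=3: odd sum, total = 130-3 = 127
p=6,k=4: even sum, total = 127+24 = 151
p=6,k=5: odd sum, total = 151-5 = 146
p=6,k=6: even sum, total = 146+36 = 182
p=6,k=7: odd sum, total = 182-7 = 175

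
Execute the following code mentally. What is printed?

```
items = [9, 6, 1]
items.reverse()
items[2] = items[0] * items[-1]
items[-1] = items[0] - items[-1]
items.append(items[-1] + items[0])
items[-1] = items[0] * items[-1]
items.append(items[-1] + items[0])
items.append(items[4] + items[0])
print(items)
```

reverse → [1, 6, 9]
items[2] = items[0]*items[-1] = 1*9 = 9 → [1, 6, 9]
items[-1] = items[0]-items[-1] = 1-9 = -8 → [1, 6, -8]
append items[-1]+items[0] = (-8)+1 = -7 → [1, 6, -8, -7]
items[-1] = items[0]*items[-1] = 1*(-7) = -7 → [1, 6, -8, -7]
append items[-1]+items[0] = (-7)+1 = -6 → [1, 6, -8, -7, -6]
append items[4]+items[0] = (-6)+1 = -5 → [1, 6, -8, -7, -6, -5]

[1, 6, -8, -7, -6, -5]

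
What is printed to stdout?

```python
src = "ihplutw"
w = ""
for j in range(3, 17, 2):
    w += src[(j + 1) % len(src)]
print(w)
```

j=3: add src[4]='u' → 'u'
j=5: add src[6]='w' → 'uw'
j=7: add src[1]='h' → 'uwh'
j=9: add src[3]='l' → 'uwhl'
j=11: add src[5]='t' → 'uwhlt'
j=13: add src[0]='i' → 'uwhlti'
j=15: add src[2]='p' → 'uwhltip'

uwhltip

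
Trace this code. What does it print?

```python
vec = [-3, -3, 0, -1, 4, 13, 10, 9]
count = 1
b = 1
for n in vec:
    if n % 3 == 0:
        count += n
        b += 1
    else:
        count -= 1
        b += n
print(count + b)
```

n=-3: %3==0, count = 1+(-3) = -2; b=2
n=-3: %3==0, count = (-2)+(-3) = -5; b=3
n=0: %3==0, count = (-5)+0 = -5; b=4
n=-1: not %3==0, count = (-5)-1 = -6; b=3
n=4: not %3==0, count = (-6)-1 = -7; b=7
n=13: not %3==0, count = (-7)-1 = -8; b=20
n=10: not %3==0, count = (-8)-1 = -9; b=30
n=9: %3==0, count = (-9)+9 = 0; b=31
count+b = 0+31 = 31

31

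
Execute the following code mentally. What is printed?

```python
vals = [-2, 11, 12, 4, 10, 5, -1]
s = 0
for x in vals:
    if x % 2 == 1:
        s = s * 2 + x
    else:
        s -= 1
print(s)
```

33

x=-2: not odd, s = 0-1 = -1
x=11: odd, s = (-1)*2+11 = 9
x=12: not odd, s = 9-1 = 8
x=4: not odd, s = 8-1 = 7
x=10: not odd, s = 7-1 = 6
x=5: odd, s = 6*2+5 = 17
x=-1: odd, s = 17*2+(-1) = 33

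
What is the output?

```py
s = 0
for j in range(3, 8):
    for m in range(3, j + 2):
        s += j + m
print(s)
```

205

j=3,m=3: s = 0+6 = 6
j=3,m=4: s = 6+7 = 13
j=4,m=3: s = 13+7 = 20
j=4,m=4: s = 20+8 = 28
j=4,m=5: s = 28+9 = 37
j=5,m=3: s = 37+8 = 45
j=5,m=4: s = 45+9 = 54
j=5,m=5: s = 54+10 = 64
j=5,m=6: s = 64+11 = 75
j=6,m=3: s = 75+9 = 84
j=6,m=4: s = 84+10 = 94
j=6,m=5: s = 94+11 = 105
j=6,m=6: s = 105+12 = 117
j=6,m=7: s = 117+13 = 130
j=7,m=3: s = 130+10 = 140
j=7,m=4: s = 140+11 = 151
j=7,m=5: s = 151+12 = 163
j=7,m=6: s = 163+13 = 176
j=7,m=7: s = 176+14 = 190
j=7,m=8: s = 190+15 = 205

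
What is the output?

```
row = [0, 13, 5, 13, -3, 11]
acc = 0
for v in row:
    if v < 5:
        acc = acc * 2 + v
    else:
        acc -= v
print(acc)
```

v=0: <5, acc = 0*2+0 = 0
v=13: not <5, acc = 0-13 = -13
v=5: not <5, acc = (-13)-5 = -18
v=13: not <5, acc = (-18)-13 = -31
v=-3: <5, acc = (-31)*2+(-3) = -65
v=11: not <5, acc = (-65)-11 = -76

-76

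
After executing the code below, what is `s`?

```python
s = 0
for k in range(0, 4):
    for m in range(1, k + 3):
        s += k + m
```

k=0,m=1: s = 0+1 = 1
k=0,m=2: s = 1+2 = 3
k=1,m=1: s = 3+2 = 5
k=1,m=2: s = 5+3 = 8
k=1,m=3: s = 8+4 = 12
k=2,m=1: s = 12+3 = 15
k=2,m=2: s = 15+4 = 19
k=2,m=3: s = 19+5 = 24
k=2,m=4: s = 24+6 = 30
k=3,m=1: s = 30+4 = 34
k=3,m=2: s = 34+5 = 39
k=3,m=3: s = 39+6 = 45
k=3,m=4: s = 45+7 = 52
k=3,m=5: s = 52+8 = 60

60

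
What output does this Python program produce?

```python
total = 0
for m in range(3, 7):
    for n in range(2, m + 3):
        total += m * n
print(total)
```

467

m=3,n=2: total = 0+6 = 6
m=3,n=3: total = 6+9 = 15
m=3,n=4: total = 15+12 = 27
m=3,n=5: total = 27+15 = 42
m=4,n=2: total = 42+8 = 50
m=4,n=3: total = 50+12 = 62
m=4,n=4: total = 62+16 = 78
m=4,n=5: total = 78+20 = 98
m=4,n=6: total = 98+24 = 122
m=5,n=2: total = 122+10 = 132
m=5,n=3: total = 132+15 = 147
m=5,n=4: total = 147+20 = 167
m=5,n=5: total = 167+25 = 192
m=5,n=6: total = 192+30 = 222
m=5,n=7: total = 222+35 = 257
m=6,n=2: total = 257+12 = 269
m=6,n=3: total = 269+18 = 287
m=6,n=4: total = 287+24 = 311
m=6,n=5: total = 311+30 = 341
m=6,n=6: total = 341+36 = 377
m=6,n=7: total = 377+42 = 419
m=6,n=8: total = 419+48 = 467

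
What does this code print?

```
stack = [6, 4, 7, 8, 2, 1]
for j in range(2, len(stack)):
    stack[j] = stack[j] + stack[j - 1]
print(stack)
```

j=2: stack[2] = 7+4 = 11 → [6, 4, 11, 8, 2, 1]
j=3: stack[3] = 8+11 = 19 → [6, 4, 11, 19, 2, 1]
j=4: stack[4] = 2+19 = 21 → [6, 4, 11, 19, 21, 1]
j=5: stack[5] = 1+21 = 22 → [6, 4, 11, 19, 21, 22]

[6, 4, 11, 19, 21, 22]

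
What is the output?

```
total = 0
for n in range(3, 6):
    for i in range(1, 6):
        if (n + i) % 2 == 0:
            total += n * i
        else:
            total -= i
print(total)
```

75

n=3,i=1: even sum, total = 0+3 = 3
n=3,i=2: odd sum, total = 3-2 = 1
n=3,i=3: even sum, total = 1+9 = 10
n=3,i=4: odd sum, total = 10-4 = 6
n=3,i=5: even sum, total = 6+15 = 21
n=4,i=1: odd sum, total = 21-1 = 20
n=4,i=2: even sum, total = 20+8 = 28
n=4,i=3: odd sum, total = 28-3 = 25
n=4,i=4: even sum, total = 25+16 = 41
n=4,i=5: odd sum, total = 41-5 = 36
n=5,i=1: even sum, total = 36+5 = 41
n=5,i=2: odd sum, total = 41-2 = 39
n=5,i=3: even sum, total = 39+15 = 54
n=5,i=4: odd sum, total = 54-4 = 50
n=5,i=5: even sum, total = 50+25 = 75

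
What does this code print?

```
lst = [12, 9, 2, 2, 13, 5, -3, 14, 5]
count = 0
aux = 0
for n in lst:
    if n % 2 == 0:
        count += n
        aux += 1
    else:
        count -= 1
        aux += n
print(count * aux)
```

n=12: even, count = 0+12 = 12; aux=1
n=9: not even, count = 12-1 = 11; aux=10
n=2: even, count = 11+2 = 13; aux=11
n=2: even, count = 13+2 = 15; aux=12
n=13: not even, count = 15-1 = 14; aux=25
n=5: not even, count = 14-1 = 13; aux=30
n=-3: not even, count = 13-1 = 12; aux=27
n=14: even, count = 12+14 = 26; aux=28
n=5: not even, count = 26-1 = 25; aux=33
count*aux = 25*33 = 825

825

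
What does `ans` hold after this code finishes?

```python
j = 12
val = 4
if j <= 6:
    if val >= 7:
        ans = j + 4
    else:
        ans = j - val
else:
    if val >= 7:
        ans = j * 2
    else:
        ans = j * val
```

48

j=12, val=4
j <= 6 is False; val >= 7 is False
→ ans = j * val = 48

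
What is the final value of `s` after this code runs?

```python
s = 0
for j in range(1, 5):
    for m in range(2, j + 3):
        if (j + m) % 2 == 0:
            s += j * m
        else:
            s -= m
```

68

j=1,m=2: odd sum, s = 0-2 = -2
j=1,m=3: even sum, s = (-2)+3 = 1
j=2,m=2: even sum, s = 1+4 = 5
j=2,m=3: odd sum, s = 5-3 = 2
j=2,m=4: even sum, s = 2+8 = 10
j=3,m=2: odd sum, s = 10-2 = 8
j=3,m=3: even sum, s = 8+9 = 17
j=3,m=4: odd sum, s = 17-4 = 13
j=3,m=5: even sum, s = 13+15 = 28
j=4,m=2: even sum, s = 28+8 = 36
j=4,m=3: odd sum, s = 36-3 = 33
j=4,m=4: even sum, s = 33+16 = 49
j=4,m=5: odd sum, s = 49-5 = 44
j=4,m=6: even sum, s = 44+24 = 68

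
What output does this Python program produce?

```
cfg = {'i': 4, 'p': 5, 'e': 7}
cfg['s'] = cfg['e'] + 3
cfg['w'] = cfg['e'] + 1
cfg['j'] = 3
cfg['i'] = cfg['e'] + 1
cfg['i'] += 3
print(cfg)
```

cfg['s'] = cfg['e']+3 = 10 → {'i': 4, 'p': 5, 'e': 7, 's': 10}
cfg['w'] = cfg['e']+1 = 8 → {'i': 4, 'p': 5, 'e': 7, 's': 10, 'w': 8}
cfg['j'] = 3 → {'i': 4, 'p': 5, 'e': 7, 's': 10, 'w': 8, 'j': 3}
cfg['i'] = cfg['e']+1 = 8 → {'i': 8, 'p': 5, 'e': 7, 's': 10, 'w': 8, 'j': 3}
cfg['i'] = 8+3 = 11 → {'i': 11, 'p': 5, 'e': 7, 's': 10, 'w': 8, 'j': 3}

{'i': 11, 'p': 5, 'e': 7, 's': 10, 'w': 8, 'j': 3}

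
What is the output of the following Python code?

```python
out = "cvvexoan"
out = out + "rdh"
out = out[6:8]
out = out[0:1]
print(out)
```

+ 'rdh' → 'cvvexoanrdh'
slice [6:8] → 'an'
slice [0:1] → 'a'

a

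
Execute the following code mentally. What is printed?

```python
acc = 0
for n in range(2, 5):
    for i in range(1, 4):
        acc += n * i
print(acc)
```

n=2,i=1: acc = 0+2 = 2
n=2,i=2: acc = 2+4 = 6
n=2,i=3: acc = 6+6 = 12
n=3,i=1: acc = 12+3 = 15
n=3,i=2: acc = 15+6 = 21
n=3,i=3: acc = 21+9 = 30
n=4,i=1: acc = 30+4 = 34
n=4,i=2: acc = 34+8 = 42
n=4,i=3: acc = 42+12 = 54

54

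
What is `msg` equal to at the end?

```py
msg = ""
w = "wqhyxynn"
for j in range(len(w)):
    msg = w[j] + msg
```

j=0: prepend 'w' → 'w'
j=1: prepend 'q' → 'qw'
j=2: prepend 'h' → 'hqw'
j=3: prepend 'y' → 'yhqw'
j=4: prepend 'x' → 'xyhqw'
j=5: prepend 'y' → 'yxyhqw'
j=6: prepend 'n' → 'nyxyhqw'
j=7: prepend 'n' → 'nnyxyhqw'

'nnyxyhqw'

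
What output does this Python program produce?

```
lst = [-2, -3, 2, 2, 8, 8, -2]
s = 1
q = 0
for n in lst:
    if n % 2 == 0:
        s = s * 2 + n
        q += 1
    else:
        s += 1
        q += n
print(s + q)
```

n=-2: even, s = 1*2+(-2) = 0; q=1
n=-3: not even, s = 0+1 = 1; q=-2
n=2: even, s = 1*2+2 = 4; q=-1
n=2: even, s = 4*2+2 = 10; q=0
n=8: even, s = 10*2+8 = 28; q=1
n=8: even, s = 28*2+8 = 64; q=2
n=-2: even, s = 64*2+(-2) = 126; q=3
s+q = 126+3 = 129

129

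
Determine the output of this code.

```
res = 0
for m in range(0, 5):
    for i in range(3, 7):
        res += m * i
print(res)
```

180

m=0,i=3: res = 0+0 = 0
m=0,i=4: res = 0+0 = 0
m=0,i=5: res = 0+0 = 0
m=0,i=6: res = 0+0 = 0
m=1,i=3: res = 0+3 = 3
m=1,i=4: res = 3+4 = 7
m=1,i=5: res = 7+5 = 12
m=1,i=6: res = 12+6 = 18
m=2,i=3: res = 18+6 = 24
m=2,i=4: res = 24+8 = 32
m=2,i=5: res = 32+10 = 42
m=2,i=6: res = 42+12 = 54
m=3,i=3: res = 54+9 = 63
m=3,i=4: res = 63+12 = 75
m=3,i=5: res = 75+15 = 90
m=3,i=6: res = 90+18 = 108
m=4,i=3: res = 108+12 = 120
m=4,i=4: res = 120+16 = 136
m=4,i=5: res = 136+20 = 156
m=4,i=6: res = 156+24 = 180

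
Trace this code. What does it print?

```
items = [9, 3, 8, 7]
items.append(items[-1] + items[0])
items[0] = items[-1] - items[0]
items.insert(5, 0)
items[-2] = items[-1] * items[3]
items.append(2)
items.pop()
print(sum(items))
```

25

append items[-1]+items[0] = 7+9 = 16 → [9, 3, 8, 7, 16]
items[0] = items[-1]-items[0] = 16-9 = 7 → [7, 3, 8, 7, 16]
insert 0 at 5 → [7, 3, 8, 7, 16, 0]
items[-2] = items[-1]*items[3] = 0*7 = 0 → [7, 3, 8, 7, 0, 0]
append 2 → [7, 3, 8, 7, 0, 0, 2]
pop() removes 2 → [7, 3, 8, 7, 0, 0]
sum = 25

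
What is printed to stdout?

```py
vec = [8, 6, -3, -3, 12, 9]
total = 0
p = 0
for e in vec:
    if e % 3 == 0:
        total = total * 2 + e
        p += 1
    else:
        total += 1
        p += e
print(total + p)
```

e=8: not %3==0, total = 0+1 = 1; p=8
e=6: %3==0, total = 1*2+6 = 8; p=9
e=-3: %3==0, total = 8*2+(-3) = 13; p=10
e=-3: %3==0, total = 13*2+(-3) = 23; p=11
e=12: %3==0, total = 23*2+12 = 58; p=12
e=9: %3==0, total = 58*2+9 = 125; p=13
total+p = 125+13 = 138

138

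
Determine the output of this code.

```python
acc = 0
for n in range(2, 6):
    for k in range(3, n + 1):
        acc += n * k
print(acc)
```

n=3,k=3: acc = 0+9 = 9
n=4,k=3: acc = 9+12 = 21
n=4,k=4: acc = 21+16 = 37
n=5,k=3: acc = 37+15 = 52
n=5,k=4: acc = 52+20 = 72
n=5,k=5: acc = 72+25 = 97

97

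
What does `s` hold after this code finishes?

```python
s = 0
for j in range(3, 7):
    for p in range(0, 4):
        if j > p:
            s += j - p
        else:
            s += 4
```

j=3,p=0: 3>0, s = 0+3 = 3
j=3,p=1: 3>1, s = 3+2 = 5
j=3,p=2: 3>2, s = 5+1 = 6
j=3,p=3: not 3>3, s = 6+4 = 10
j=4,p=0: 4>0, s = 10+4 = 14
j=4,p=1: 4>1, s = 14+3 = 17
j=4,p=2: 4>2, s = 17+2 = 19
j=4,p=3: 4>3, s = 19+1 = 20
j=5,p=0: 5>0, s = 20+5 = 25
j=5,p=1: 5>1, s = 25+4 = 29
j=5,p=2: 5>2, s = 29+3 = 32
j=5,p=3: 5>3, s = 32+2 = 34
j=6,p=0: 6>0, s = 34+6 = 40
j=6,p=1: 6>1, s = 40+5 = 45
j=6,p=2: 6>2, s = 45+4 = 49
j=6,p=3: 6>3, s = 49+3 = 52

52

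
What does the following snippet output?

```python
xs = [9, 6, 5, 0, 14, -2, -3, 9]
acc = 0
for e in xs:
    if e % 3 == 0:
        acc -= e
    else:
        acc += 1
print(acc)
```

-18

e=9: %3==0, acc = 0-9 = -9
e=6: %3==0, acc = (-9)-6 = -15
e=5: not %3==0, acc = (-15)+1 = -14
e=0: %3==0, acc = (-14)-0 = -14
e=14: not %3==0, acc = (-14)+1 = -13
e=-2: not %3==0, acc = (-13)+1 = -12
e=-3: %3==0, acc = (-12)-(-3) = -9
e=9: %3==0, acc = (-9)-9 = -18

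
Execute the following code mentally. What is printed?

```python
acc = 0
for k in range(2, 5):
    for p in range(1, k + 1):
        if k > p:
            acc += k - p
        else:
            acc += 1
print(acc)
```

k=2,p=1: 2>1, acc = 0+1 = 1
k=2,p=2: not 2>2, acc = 1+1 = 2
k=3,p=1: 3>1, acc = 2+2 = 4
k=3,p=2: 3>2, acc = 4+1 = 5
k=3,p=3: not 3>3, acc = 5+1 = 6
k=4,p=1: 4>1, acc = 6+3 = 9
k=4,p=2: 4>2, acc = 9+2 = 11
k=4,p=3: 4>3, acc = 11+1 = 12
k=4,p=4: not 4>4, acc = 12+1 = 13

13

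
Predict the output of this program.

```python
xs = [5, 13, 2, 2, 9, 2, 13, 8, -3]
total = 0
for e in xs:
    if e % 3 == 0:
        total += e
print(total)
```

6

e=5: not %3==0
e=13: not %3==0
e=2: not %3==0
e=2: not %3==0
e=9: %3==0, total = 0+9 = 9
e=2: not %3==0
e=13: not %3==0
e=8: not %3==0
e=-3: %3==0, total = 9+(-3) = 6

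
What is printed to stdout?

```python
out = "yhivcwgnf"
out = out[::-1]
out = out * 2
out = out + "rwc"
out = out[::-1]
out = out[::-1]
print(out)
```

fngwcvihyfngwcvihyrwc

reverse → 'fngwcvihy'
repeat ×2 → 'fngwcvihyfngwcvihy'
+ 'rwc' → 'fngwcvihyfngwcvihyrwc'
reverse → 'cwryhivcwgnfyhivcwgnf'
reverse → 'fngwcvihyfngwcvihyrwc'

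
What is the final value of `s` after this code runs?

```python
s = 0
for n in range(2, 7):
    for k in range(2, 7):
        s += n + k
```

200

n=2,k=2: s = 0+4 = 4
n=2,k=3: s = 4+5 = 9
n=2,k=4: s = 9+6 = 15
n=2,k=5: s = 15+7 = 22
n=2,k=6: s = 22+8 = 30
n=3,k=2: s = 30+5 = 35
n=3,k=3: s = 35+6 = 41
n=3,k=4: s = 41+7 = 48
n=3,k=5: s = 48+8 = 56
n=3,k=6: s = 56+9 = 65
n=4,k=2: s = 65+6 = 71
n=4,k=3: s = 71+7 = 78
n=4,k=4: s = 78+8 = 86
n=4,k=5: s = 86+9 = 95
n=4,k=6: s = 95+10 = 105
n=5,k=2: s = 105+7 = 112
n=5,k=3: s = 112+8 = 120
n=5,k=4: s = 120+9 = 129
n=5,k=5: s = 129+10 = 139
n=5,k=6: s = 139+11 = 150
n=6,k=2: s = 150+8 = 158
n=6,k=3: s = 158+9 = 167
n=6,k=4: s = 167+10 = 177
n=6,k=5: s = 177+11 = 188
n=6,k=6: s = 188+12 = 200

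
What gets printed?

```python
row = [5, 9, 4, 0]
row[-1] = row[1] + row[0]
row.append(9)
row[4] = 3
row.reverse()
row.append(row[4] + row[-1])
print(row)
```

row[-1] = row[1]+row[0] = 9+5 = 14 → [5, 9, 4, 14]
append 9 → [5, 9, 4, 14, 9]
row[4] = 3 → [5, 9, 4, 14, 3]
reverse → [3, 14, 4, 9, 5]
append row[4]+row[-1] = 5+5 = 10 → [3, 14, 4, 9, 5, 10]

[3, 14, 4, 9, 5, 10]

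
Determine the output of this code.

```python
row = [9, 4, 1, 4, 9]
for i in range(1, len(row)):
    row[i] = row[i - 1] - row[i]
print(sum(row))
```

9

i=1: row[1] = 9-4 = 5 → [9, 5, 1, 4, 9]
i=2: row[2] = 5-1 = 4 → [9, 5, 4, 4, 9]
i=3: row[3] = 4-4 = 0 → [9, 5, 4, 0, 9]
i=4: row[4] = 0-9 = -9 → [9, 5, 4, 0, -9]
sum = 9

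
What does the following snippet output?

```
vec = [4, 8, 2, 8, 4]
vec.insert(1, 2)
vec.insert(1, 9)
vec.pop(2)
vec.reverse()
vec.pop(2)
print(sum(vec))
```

33

insert 2 at 1 → [4, 2, 8, 2, 8, 4]
insert 9 at 1 → [4, 9, 2, 8, 2, 8, 4]
pop(2) removes 2 → [4, 9, 8, 2, 8, 4]
reverse → [4, 8, 2, 8, 9, 4]
pop(2) removes 2 → [4, 8, 8, 9, 4]
sum = 33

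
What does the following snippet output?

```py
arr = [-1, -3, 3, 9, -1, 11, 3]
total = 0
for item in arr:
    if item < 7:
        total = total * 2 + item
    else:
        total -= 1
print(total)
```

-33

item=-1: <7, total = 0*2+(-1) = -1
item=-3: <7, total = (-1)*2+(-3) = -5
item=3: <7, total = (-5)*2+3 = -7
item=9: not <7, total = (-7)-1 = -8
item=-1: <7, total = (-8)*2+(-1) = -17
item=11: not <7, total = (-17)-1 = -18
item=3: <7, total = (-18)*2+3 = -33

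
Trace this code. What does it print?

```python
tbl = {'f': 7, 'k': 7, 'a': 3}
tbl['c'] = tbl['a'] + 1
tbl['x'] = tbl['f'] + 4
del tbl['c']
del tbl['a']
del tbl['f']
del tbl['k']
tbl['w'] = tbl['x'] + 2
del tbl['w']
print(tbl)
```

{'x': 11}

tbl['c'] = tbl['a']+1 = 4 → {'f': 7, 'k': 7, 'a': 3, 'c': 4}
tbl['x'] = tbl['f']+4 = 11 → {'f': 7, 'k': 7, 'a': 3, 'c': 4, 'x': 11}
del 'c' → {'f': 7, 'k': 7, 'a': 3, 'x': 11}
del 'a' → {'f': 7, 'k': 7, 'x': 11}
del 'f' → {'k': 7, 'x': 11}
del 'k' → {'x': 11}
tbl['w'] = tbl['x']+2 = 13 → {'x': 11, 'w': 13}
del 'w' → {'x': 11}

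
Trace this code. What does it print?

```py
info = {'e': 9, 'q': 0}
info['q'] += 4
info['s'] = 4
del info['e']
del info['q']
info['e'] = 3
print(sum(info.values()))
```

7

info['q'] = 0+4 = 4 → {'e': 9, 'q': 4}
info['s'] = 4 → {'e': 9, 'q': 4, 's': 4}
del 'e' → {'q': 4, 's': 4}
del 'q' → {'s': 4}
info['e'] = 3 → {'s': 4, 'e': 3}
sum of values = 7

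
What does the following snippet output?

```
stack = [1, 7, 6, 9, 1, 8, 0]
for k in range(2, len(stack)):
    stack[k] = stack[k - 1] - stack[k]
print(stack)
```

k=2: stack[2] = 7-6 = 1 → [1, 7, 1, 9, 1, 8, 0]
k=3: stack[3] = 1-9 = -8 → [1, 7, 1, -8, 1, 8, 0]
k=4: stack[4] = (-8)-1 = -9 → [1, 7, 1, -8, -9, 8, 0]
k=5: stack[5] = (-9)-8 = -17 → [1, 7, 1, -8, -9, -17, 0]
k=6: stack[6] = (-17)-0 = -17 → [1, 7, 1, -8, -9, -17, -17]

[1, 7, 1, -8, -9, -17, -17]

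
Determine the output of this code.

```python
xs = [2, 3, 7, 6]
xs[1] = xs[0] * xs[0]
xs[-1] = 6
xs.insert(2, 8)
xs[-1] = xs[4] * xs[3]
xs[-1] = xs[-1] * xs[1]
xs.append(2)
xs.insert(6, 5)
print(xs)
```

xs[1] = xs[0]*xs[0] = 2*2 = 4 → [2, 4, 7, 6]
xs[-1] = 6 → [2, 4, 7, 6]
insert 8 at 2 → [2, 4, 8, 7, 6]
xs[-1] = xs[4]*xs[3] = 6*7 = 42 → [2, 4, 8, 7, 42]
xs[-1] = xs[-1]*xs[1] = 42*4 = 168 → [2, 4, 8, 7, 168]
append 2 → [2, 4, 8, 7, 168, 2]
insert 5 at 6 → [2, 4, 8, 7, 168, 2, 5]

[2, 4, 8, 7, 168, 2, 5]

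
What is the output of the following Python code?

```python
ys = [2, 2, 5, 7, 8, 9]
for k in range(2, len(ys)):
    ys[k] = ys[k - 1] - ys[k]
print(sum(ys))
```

k=2: ys[2] = 2-5 = -3 → [2, 2, -3, 7, 8, 9]
k=3: ys[3] = (-3)-7 = -10 → [2, 2, -3, -10, 8, 9]
k=4: ys[4] = (-10)-8 = -18 → [2, 2, -3, -10, -18, 9]
k=5: ys[5] = (-18)-9 = -27 → [2, 2, -3, -10, -18, -27]
sum = -54

-54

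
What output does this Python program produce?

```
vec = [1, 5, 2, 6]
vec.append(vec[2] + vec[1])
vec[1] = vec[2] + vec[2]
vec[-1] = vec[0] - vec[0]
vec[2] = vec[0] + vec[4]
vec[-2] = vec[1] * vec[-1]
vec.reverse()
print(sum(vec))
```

6

append vec[2]+vec[1] = 2+5 = 7 → [1, 5, 2, 6, 7]
vec[1] = vec[2]+vec[2] = 2+2 = 4 → [1, 4, 2, 6, 7]
vec[-1] = vec[0]-vec[0] = 1-1 = 0 → [1, 4, 2, 6, 0]
vec[2] = vec[0]+vec[4] = 1+0 = 1 → [1, 4, 1, 6, 0]
vec[-2] = vec[1]*vec[-1] = 4*0 = 0 → [1, 4, 1, 0, 0]
reverse → [0, 0, 1, 4, 1]
sum = 6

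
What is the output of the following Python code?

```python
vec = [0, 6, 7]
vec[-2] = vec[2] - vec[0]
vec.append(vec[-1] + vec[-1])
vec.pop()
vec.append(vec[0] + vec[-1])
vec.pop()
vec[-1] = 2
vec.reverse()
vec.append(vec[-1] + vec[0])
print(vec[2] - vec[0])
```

-2

vec[-2] = vec[2]-vec[0] = 7-0 = 7 → [0, 7, 7]
append vec[-1]+vec[-1] = 7+7 = 14 → [0, 7, 7, 14]
pop() removes 14 → [0, 7, 7]
append vec[0]+vec[-1] = 0+7 = 7 → [0, 7, 7, 7]
pop() removes 7 → [0, 7, 7]
vec[-1] = 2 → [0, 7, 2]
reverse → [2, 7, 0]
append vec[-1]+vec[0] = 0+2 = 2 → [2, 7, 0, 2]
vec[2]-vec[0] = 0-2 = -2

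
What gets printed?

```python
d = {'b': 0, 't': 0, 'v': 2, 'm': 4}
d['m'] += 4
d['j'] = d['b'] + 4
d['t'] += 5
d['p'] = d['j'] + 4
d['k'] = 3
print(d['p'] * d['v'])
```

16

d['m'] = 4+4 = 8 → {'b': 0, 't': 0, 'v': 2, 'm': 8}
d['j'] = d['b']+4 = 4 → {'b': 0, 't': 0, 'v': 2, 'm': 8, 'j': 4}
d['t'] = 0+5 = 5 → {'b': 0, 't': 5, 'v': 2, 'm': 8, 'j': 4}
d['p'] = d['j']+4 = 8 → {'b': 0, 't': 5, 'v': 2, 'm': 8, 'j': 4, 'p': 8}
d['k'] = 3 → {'b': 0, 't': 5, 'v': 2, 'm': 8, 'j': 4, 'p': 8, 'k': 3}
d['p']*d['v'] = 8*2 = 16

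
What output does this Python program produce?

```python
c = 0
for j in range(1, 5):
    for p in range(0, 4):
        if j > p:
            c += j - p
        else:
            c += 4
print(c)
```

j=1,p=0: 1>0, c = 0+1 = 1
j=1,p=1: not 1>1, c = 1+4 = 5
j=1,p=2: not 1>2, c = 5+4 = 9
j=1,p=3: not 1>3, c = 9+4 = 13
j=2,p=0: 2>0, c = 13+2 = 15
j=2,p=1: 2>1, c = 15+1 = 16
j=2,p=2: not 2>2, c = 16+4 = 20
j=2,p=3: not 2>3, c = 20+4 = 24
j=3,p=0: 3>0, c = 24+3 = 27
j=3,p=1: 3>1, c = 27+2 = 29
j=3,p=2: 3>2, c = 29+1 = 30
j=3,p=3: not 3>3, c = 30+4 = 34
j=4,p=0: 4>0, c = 34+4 = 38
j=4,p=1: 4>1, c = 38+3 = 41
j=4,p=2: 4>2, c = 41+2 = 43
j=4,p=3: 4>3, c = 43+1 = 44

44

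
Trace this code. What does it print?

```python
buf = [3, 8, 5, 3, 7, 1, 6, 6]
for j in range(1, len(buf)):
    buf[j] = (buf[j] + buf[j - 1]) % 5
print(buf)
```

j=1: buf[1] = (8+3)%5 = 1 → [3, 1, 5, 3, 7, 1, 6, 6]
j=2: buf[2] = (5+1)%5 = 1 → [3, 1, 1, 3, 7, 1, 6, 6]
j=3: buf[3] = (3+1)%5 = 4 → [3, 1, 1, 4, 7, 1, 6, 6]
j=4: buf[4] = (7+4)%5 = 1 → [3, 1, 1, 4, 1, 1, 6, 6]
j=5: buf[5] = (1+1)%5 = 2 → [3, 1, 1, 4, 1, 2, 6, 6]
j=6: buf[6] = (6+2)%5 = 3 → [3, 1, 1, 4, 1, 2, 3, 6]
j=7: buf[7] = (6+3)%5 = 4 → [3, 1, 1, 4, 1, 2, 3, 4]

[3, 1, 1, 4, 1, 2, 3, 4]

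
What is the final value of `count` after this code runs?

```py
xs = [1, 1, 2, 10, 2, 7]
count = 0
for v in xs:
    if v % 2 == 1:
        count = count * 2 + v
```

13

v=1: odd, count = 0*2+1 = 1
v=1: odd, count = 1*2+1 = 3
v=2: not odd
v=10: not odd
v=2: not odd
v=7: odd, count = 3*2+7 = 13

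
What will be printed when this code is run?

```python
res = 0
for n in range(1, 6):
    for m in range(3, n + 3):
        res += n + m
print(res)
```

n=1,m=3: res = 0+4 = 4
n=2,m=3: res = 4+5 = 9
n=2,m=4: res = 9+6 = 15
n=3,m=3: res = 15+6 = 21
n=3,m=4: res = 21+7 = 28
n=3,m=5: res = 28+8 = 36
n=4,m=3: res = 36+7 = 43
n=4,m=4: res = 43+8 = 51
n=4,m=5: res = 51+9 = 60
n=4,m=6: res = 60+10 = 70
n=5,m=3: res = 70+8 = 78
n=5,m=4: res = 78+9 = 87
n=5,m=5: res = 87+10 = 97
n=5,m=6: res = 97+11 = 108
n=5,m=7: res = 108+12 = 120

120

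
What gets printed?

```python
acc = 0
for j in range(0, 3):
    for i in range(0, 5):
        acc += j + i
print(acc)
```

j=0,i=0: acc = 0+0 = 0
j=0,i=1: acc = 0+1 = 1
j=0,i=2: acc = 1+2 = 3
j=0,i=3: acc = 3+3 = 6
j=0,i=4: acc = 6+4 = 10
j=1,i=0: acc = 10+1 = 11
j=1,i=1: acc = 11+2 = 13
j=1,i=2: acc = 13+3 = 16
j=1,i=3: acc = 16+4 = 20
j=1,i=4: acc = 20+5 = 25
j=2,i=0: acc = 25+2 = 27
j=2,i=1: acc = 27+3 = 30
j=2,i=2: acc = 30+4 = 34
j=2,i=3: acc = 34+5 = 39
j=2,i=4: acc = 39+6 = 45

45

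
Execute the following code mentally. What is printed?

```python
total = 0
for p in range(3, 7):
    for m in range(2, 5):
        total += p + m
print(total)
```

90

p=3,m=2: total = 0+5 = 5
p=3,m=3: total = 5+6 = 11
p=3,m=4: total = 11+7 = 18
p=4,m=2: total = 18+6 = 24
p=4,m=3: total = 24+7 = 31
p=4,m=4: total = 31+8 = 39
p=5,m=2: total = 39+7 = 46
p=5,m=3: total = 46+8 = 54
p=5,m=4: total = 54+9 = 63
p=6,m=2: total = 63+8 = 71
p=6,m=3: total = 71+9 = 80
p=6,m=4: total = 80+10 = 90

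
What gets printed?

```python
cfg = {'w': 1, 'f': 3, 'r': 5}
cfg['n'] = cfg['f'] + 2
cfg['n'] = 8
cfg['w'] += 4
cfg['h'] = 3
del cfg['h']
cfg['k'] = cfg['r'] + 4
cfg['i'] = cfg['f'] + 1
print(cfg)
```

{'w': 5, 'f': 3, 'r': 5, 'n': 8, 'k': 9, 'i': 4}

cfg['n'] = cfg['f']+2 = 5 → {'w': 1, 'f': 3, 'r': 5, 'n': 5}
cfg['n'] = 8 → {'w': 1, 'f': 3, 'r': 5, 'n': 8}
cfg['w'] = 1+4 = 5 → {'w': 5, 'f': 3, 'r': 5, 'n': 8}
cfg['h'] = 3 → {'w': 5, 'f': 3, 'r': 5, 'n': 8, 'h': 3}
del 'h' → {'w': 5, 'f': 3, 'r': 5, 'n': 8}
cfg['k'] = cfg['r']+4 = 9 → {'w': 5, 'f': 3, 'r': 5, 'n': 8, 'k': 9}
cfg['i'] = cfg['f']+1 = 4 → {'w': 5, 'f': 3, 'r': 5, 'n': 8, 'k': 9, 'i': 4}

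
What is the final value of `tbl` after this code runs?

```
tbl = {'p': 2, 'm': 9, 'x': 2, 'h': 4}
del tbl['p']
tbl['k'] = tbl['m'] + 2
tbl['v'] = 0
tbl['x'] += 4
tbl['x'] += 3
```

{'m': 9, 'x': 9, 'h': 4, 'k': 11, 'v': 0}

del 'p' → {'m': 9, 'x': 2, 'h': 4}
tbl['k'] = tbl['m']+2 = 11 → {'m': 9, 'x': 2, 'h': 4, 'k': 11}
tbl['v'] = 0 → {'m': 9, 'x': 2, 'h': 4, 'k': 11, 'v': 0}
tbl['x'] = 2+4 = 6 → {'m': 9, 'x': 6, 'h': 4, 'k': 11, 'v': 0}
tbl['x'] = 6+3 = 9 → {'m': 9, 'x': 9, 'h': 4, 'k': 11, 'v': 0}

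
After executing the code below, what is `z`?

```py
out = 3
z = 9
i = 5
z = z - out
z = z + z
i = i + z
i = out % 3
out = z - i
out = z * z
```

z = 9-3 = 6
z = 6+6 = 12
i = 5+12 = 17
i = 3%3 = 0
out = 12-0 = 12
out = 12*12 = 144

12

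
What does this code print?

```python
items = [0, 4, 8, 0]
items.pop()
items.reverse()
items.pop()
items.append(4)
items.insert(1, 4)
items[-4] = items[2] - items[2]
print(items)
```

pop() removes 0 → [0, 4, 8]
reverse → [8, 4, 0]
pop() removes 0 → [8, 4]
append 4 → [8, 4, 4]
insert 4 at 1 → [8, 4, 4, 4]
items[-4] = items[2]-items[2] = 4-4 = 0 → [0, 4, 4, 4]

[0, 4, 4, 4]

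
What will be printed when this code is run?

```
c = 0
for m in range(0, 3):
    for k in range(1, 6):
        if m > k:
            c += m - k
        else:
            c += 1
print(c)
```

m=0,k=1: not 0>1, c = 0+1 = 1
m=0,k=2: not 0>2, c = 1+1 = 2
m=0,k=3: not 0>3, c = 2+1 = 3
m=0,k=4: not 0>4, c = 3+1 = 4
m=0,k=5: not 0>5, c = 4+1 = 5
m=1,k=1: not 1>1, c = 5+1 = 6
m=1,k=2: not 1>2, c = 6+1 = 7
m=1,k=3: not 1>3, c = 7+1 = 8
m=1,k=4: not 1>4, c = 8+1 = 9
m=1,k=5: not 1>5, c = 9+1 = 10
m=2,k=1: 2>1, c = 10+1 = 11
m=2,k=2: not 2>2, c = 11+1 = 12
m=2,k=3: not 2>3, c = 12+1 = 13
m=2,k=4: not 2>4, c = 13+1 = 14
m=2,k=5: not 2>5, c = 14+1 = 15

15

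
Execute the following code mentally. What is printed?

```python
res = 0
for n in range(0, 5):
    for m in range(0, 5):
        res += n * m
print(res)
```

100

n=0,m=0: res = 0+0 = 0
n=0,m=1: res = 0+0 = 0
n=0,m=2: res = 0+0 = 0
n=0,m=3: res = 0+0 = 0
n=0,m=4: res = 0+0 = 0
n=1,m=0: res = 0+0 = 0
n=1,m=1: res = 0+1 = 1
n=1,m=2: res = 1+2 = 3
n=1,m=3: res = 3+3 = 6
n=1,m=4: res = 6+4 = 10
n=2,m=0: res = 10+0 = 10
n=2,m=1: res = 10+2 = 12
n=2,m=2: res = 12+4 = 16
n=2,m=3: res = 16+6 = 22
n=2,m=4: res = 22+8 = 30
n=3,m=0: res = 30+0 = 30
n=3,m=1: res = 30+3 = 33
n=3,m=2: res = 33+6 = 39
n=3,m=3: res = 39+9 = 48
n=3,m=4: res = 48+12 = 60
n=4,m=0: res = 60+0 = 60
n=4,m=1: res = 60+4 = 64
n=4,m=2: res = 64+8 = 72
n=4,m=3: res = 72+12 = 84
n=4,m=4: res = 84+16 = 100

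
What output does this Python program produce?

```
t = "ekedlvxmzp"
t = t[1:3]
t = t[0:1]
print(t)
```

slice [1:3] → 'ke'
slice [0:1] → 'k'

k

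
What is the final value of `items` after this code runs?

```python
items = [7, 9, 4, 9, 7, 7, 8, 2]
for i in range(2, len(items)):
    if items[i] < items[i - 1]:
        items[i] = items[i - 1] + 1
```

[7, 9, 10, 11, 12, 13, 14, 15]

i=2: 4<9, items[2] = 9+1 = 10 → [7, 9, 10, 9, 7, 7, 8, 2]
i=3: 9<10, items[3] = 10+1 = 11 → [7, 9, 10, 11, 7, 7, 8, 2]
i=4: 7<11, items[4] = 11+1 = 12 → [7, 9, 10, 11, 12, 7, 8, 2]
i=5: 7<12, items[5] = 12+1 = 13 → [7, 9, 10, 11, 12, 13, 8, 2]
i=6: 8<13, items[6] = 13+1 = 14 → [7, 9, 10, 11, 12, 13, 14, 2]
i=7: 2<14, items[7] = 14+1 = 15 → [7, 9, 10, 11, 12, 13, 14, 15]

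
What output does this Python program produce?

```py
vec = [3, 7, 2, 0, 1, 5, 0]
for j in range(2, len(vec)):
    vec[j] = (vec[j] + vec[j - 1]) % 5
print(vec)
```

j=2: vec[2] = (2+7)%5 = 4 → [3, 7, 4, 0, 1, 5, 0]
j=3: vec[3] = (0+4)%5 = 4 → [3, 7, 4, 4, 1, 5, 0]
j=4: vec[4] = (1+4)%5 = 0 → [3, 7, 4, 4, 0, 5, 0]
j=5: vec[5] = (5+0)%5 = 0 → [3, 7, 4, 4, 0, 0, 0]
j=6: vec[6] = (0+0)%5 = 0 → [3, 7, 4, 4, 0, 0, 0]

[3, 7, 4, 4, 0, 0, 0]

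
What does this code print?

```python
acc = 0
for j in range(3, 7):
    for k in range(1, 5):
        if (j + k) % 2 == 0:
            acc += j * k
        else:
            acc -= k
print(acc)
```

j=3,k=1: even sum, acc = 0+3 = 3
j=3,k=2: odd sum, acc = 3-2 = 1
j=3,k=3: even sum, acc = 1+9 = 10
j=3,k=4: odd sum, acc = 10-4 = 6
j=4,k=1: odd sum, acc = 6-1 = 5
j=4,k=2: even sum, acc = 5+8 = 13
j=4,k=3: odd sum, acc = 13-3 = 10
j=4,k=4: even sum, acc = 10+16 = 26
j=5,k=1: even sum, acc = 26+5 = 31
j=5,k=2: odd sum, acc = 31-2 = 29
j=5,k=3: even sum, acc = 29+15 = 44
j=5,k=4: odd sum, acc = 44-4 = 40
j=6,k=1: odd sum, acc = 40-1 = 39
j=6,k=2: even sum, acc = 39+12 = 51
j=6,k=3: odd sum, acc = 51-3 = 48
j=6,k=4: even sum, acc = 48+24 = 72

72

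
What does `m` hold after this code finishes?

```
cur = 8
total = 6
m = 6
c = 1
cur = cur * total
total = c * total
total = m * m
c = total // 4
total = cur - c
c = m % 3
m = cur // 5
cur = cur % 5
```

cur = 8*6 = 48
total = 1*6 = 6
total = 6*6 = 36
c = 36//4 = 9
total = 48-9 = 39
c = 6%3 = 0
m = 48//5 = 9
cur = 48%5 = 3

9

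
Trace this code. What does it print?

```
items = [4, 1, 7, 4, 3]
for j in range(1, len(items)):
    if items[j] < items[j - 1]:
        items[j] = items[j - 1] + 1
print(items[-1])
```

9

j=1: 1<4, items[1] = 4+1 = 5 → [4, 5, 7, 4, 3]
j=2: 7>=5, unchanged → [4, 5, 7, 4, 3]
j=3: 4<7, items[3] = 7+1 = 8 → [4, 5, 7, 8, 3]
j=4: 3<8, items[4] = 8+1 = 9 → [4, 5, 7, 8, 9]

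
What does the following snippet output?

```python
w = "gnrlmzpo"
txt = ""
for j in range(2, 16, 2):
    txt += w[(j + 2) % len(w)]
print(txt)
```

j=2: add w[4]='m' → 'm'
j=4: add w[6]='p' → 'mp'
j=6: add w[0]='g' → 'mpg'
j=8: add w[2]='r' → 'mpgr'
j=10: add w[4]='m' → 'mpgrm'
j=12: add w[6]='p' → 'mpgrmp'
j=14: add w[0]='g' → 'mpgrmpg'

mpgrmpg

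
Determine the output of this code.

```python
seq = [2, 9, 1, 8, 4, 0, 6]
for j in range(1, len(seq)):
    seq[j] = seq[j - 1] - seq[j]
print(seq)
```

j=1: seq[1] = 2-9 = -7 → [2, -7, 1, 8, 4, 0, 6]
j=2: seq[2] = (-7)-1 = -8 → [2, -7, -8, 8, 4, 0, 6]
j=3: seq[3] = (-8)-8 = -16 → [2, -7, -8, -16, 4, 0, 6]
j=4: seq[4] = (-16)-4 = -20 → [2, -7, -8, -16, -20, 0, 6]
j=5: seq[5] = (-20)-0 = -20 → [2, -7, -8, -16, -20, -20, 6]
j=6: seq[6] = (-20)-6 = -26 → [2, -7, -8, -16, -20, -20, -26]

[2, -7, -8, -16, -20, -20, -26]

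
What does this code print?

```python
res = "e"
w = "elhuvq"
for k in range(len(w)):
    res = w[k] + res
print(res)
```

qvuhlee

k=0: prepend 'e' → 'ee'
k=1: prepend 'l' → 'lee'
k=2: prepend 'h' → 'hlee'
k=3: prepend 'u' → 'uhlee'
k=4: prepend 'v' → 'vuhlee'
k=5: prepend 'q' → 'qvuhlee'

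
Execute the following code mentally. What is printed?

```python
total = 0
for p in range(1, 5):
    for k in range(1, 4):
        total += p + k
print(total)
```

p=1,k=1: total = 0+2 = 2
p=1,k=2: total = 2+3 = 5
p=1,k=3: total = 5+4 = 9
p=2,k=1: total = 9+3 = 12
p=2,k=2: total = 12+4 = 16
p=2,k=3: total = 16+5 = 21
p=3,k=1: total = 21+4 = 25
p=3,k=2: total = 25+5 = 30
p=3,k=3: total = 30+6 = 36
p=4,k=1: total = 36+5 = 41
p=4,k=2: total = 41+6 = 47
p=4,k=3: total = 47+7 = 54

54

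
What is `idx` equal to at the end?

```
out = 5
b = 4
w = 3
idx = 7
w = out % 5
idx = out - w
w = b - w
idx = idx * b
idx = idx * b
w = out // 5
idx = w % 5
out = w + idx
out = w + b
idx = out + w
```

w = 5%5 = 0
idx = 5-0 = 5
w = 4-0 = 4
idx = 5*4 = 20
idx = 20*4 = 80
w = 5//5 = 1
idx = 1%5 = 1
out = 1+1 = 2
out = 1+4 = 5
idx = 5+1 = 6

6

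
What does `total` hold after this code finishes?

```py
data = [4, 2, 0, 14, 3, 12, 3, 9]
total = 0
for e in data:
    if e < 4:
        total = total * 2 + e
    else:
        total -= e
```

-128

e=4: not <4, total = 0-4 = -4
e=2: <4, total = (-4)*2+2 = -6
e=0: <4, total = (-6)*2+0 = -12
e=14: not <4, total = (-12)-14 = -26
e=3: <4, total = (-26)*2+3 = -49
e=12: not <4, total = (-49)-12 = -61
e=3: <4, total = (-61)*2+3 = -119
e=9: not <4, total = (-119)-9 = -128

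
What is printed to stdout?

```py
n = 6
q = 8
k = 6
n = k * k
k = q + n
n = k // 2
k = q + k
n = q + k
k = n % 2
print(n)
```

60

n = 6*6 = 36
k = 8+36 = 44
n = 44//2 = 22
k = 8+44 = 52
n = 8+52 = 60
k = 60%2 = 0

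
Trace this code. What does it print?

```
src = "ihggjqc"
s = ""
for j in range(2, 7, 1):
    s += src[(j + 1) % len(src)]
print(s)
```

j=2: add src[3]='g' → 'g'
j=3: add src[4]='j' → 'gj'
j=4: add src[5]='q' → 'gjq'
j=5: add src[6]='c' → 'gjqc'
j=6: add src[0]='i' → 'gjqci'

gjqci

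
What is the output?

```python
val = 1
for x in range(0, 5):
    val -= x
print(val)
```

-9

x=0: val = 1-0 = 1
x=1: val = 1-1 = 0
x=2: val = 0-2 = -2
x=3: val = (-2)-3 = -5
x=4: val = (-5)-4 = -9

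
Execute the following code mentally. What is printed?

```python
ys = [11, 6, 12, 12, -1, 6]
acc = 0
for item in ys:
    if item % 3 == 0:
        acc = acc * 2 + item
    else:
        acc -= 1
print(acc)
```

108

item=11: not %3==0, acc = 0-1 = -1
item=6: %3==0, acc = (-1)*2+6 = 4
item=12: %3==0, acc = 4*2+12 = 20
item=12: %3==0, acc = 20*2+12 = 52
item=-1: not %3==0, acc = 52-1 = 51
item=6: %3==0, acc = 51*2+6 = 108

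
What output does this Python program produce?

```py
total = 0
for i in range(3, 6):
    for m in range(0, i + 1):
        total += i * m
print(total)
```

133

i=3,m=0: total = 0+0 = 0
i=3,m=1: total = 0+3 = 3
i=3,m=2: total = 3+6 = 9
i=3,m=3: total = 9+9 = 18
i=4,m=0: total = 18+0 = 18
i=4,m=1: total = 18+4 = 22
i=4,m=2: total = 22+8 = 30
i=4,m=3: total = 30+12 = 42
i=4,m=4: total = 42+16 = 58
i=5,m=0: total = 58+0 = 58
i=5,m=1: total = 58+5 = 63
i=5,m=2: total = 63+10 = 73
i=5,m=3: total = 73+15 = 88
i=5,m=4: total = 88+20 = 108
i=5,m=5: total = 108+25 = 133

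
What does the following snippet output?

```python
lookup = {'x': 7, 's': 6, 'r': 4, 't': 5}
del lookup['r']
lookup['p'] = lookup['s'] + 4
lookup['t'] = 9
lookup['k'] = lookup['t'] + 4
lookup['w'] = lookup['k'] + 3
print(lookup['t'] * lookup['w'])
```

144

del 'r' → {'x': 7, 's': 6, 't': 5}
lookup['p'] = lookup['s']+4 = 10 → {'x': 7, 's': 6, 't': 5, 'p': 10}
lookup['t'] = 9 → {'x': 7, 's': 6, 't': 9, 'p': 10}
lookup['k'] = lookup['t']+4 = 13 → {'x': 7, 's': 6, 't': 9, 'p': 10, 'k': 13}
lookup['w'] = lookup['k']+3 = 16 → {'x': 7, 's': 6, 't': 9, 'p': 10, 'k': 13, 'w': 16}
lookup['t']*lookup['w'] = 9*16 = 144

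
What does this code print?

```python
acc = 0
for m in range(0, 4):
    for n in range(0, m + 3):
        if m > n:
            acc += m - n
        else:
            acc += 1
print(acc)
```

m=0,n=0: not 0>0, acc = 0+1 = 1
m=0,n=1: not 0>1, acc = 1+1 = 2
m=0,n=2: not 0>2, acc = 2+1 = 3
m=1,n=0: 1>0, acc = 3+1 = 4
m=1,n=1: not 1>1, acc = 4+1 = 5
m=1,n=2: not 1>2, acc = 5+1 = 6
m=1,n=3: not 1>3, acc = 6+1 = 7
m=2,n=0: 2>0, acc = 7+2 = 9
m=2,n=1: 2>1, acc = 9+1 = 10
m=2,n=2: not 2>2, acc = 10+1 = 11
m=2,n=3: not 2>3, acc = 11+1 = 12
m=2,n=4: not 2>4, acc = 12+1 = 13
m=3,n=0: 3>0, acc = 13+3 = 16
m=3,n=1: 3>1, acc = 16+2 = 18
m=3,n=2: 3>2, acc = 18+1 = 19
m=3,n=3: not 3>3, acc = 19+1 = 20
m=3,n=4: not 3>4, acc = 20+1 = 21
m=3,n=5: not 3>5, acc = 21+1 = 22

22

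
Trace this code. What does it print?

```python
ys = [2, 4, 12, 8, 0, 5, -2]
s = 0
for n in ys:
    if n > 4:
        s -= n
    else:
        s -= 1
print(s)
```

n=2: not >4, s = 0-1 = -1
n=4: not >4, s = (-1)-1 = -2
n=12: >4, s = (-2)-12 = -14
n=8: >4, s = (-14)-8 = -22
n=0: not >4, s = (-22)-1 = -23
n=5: >4, s = (-23)-5 = -28
n=-2: not >4, s = (-28)-1 = -29

-29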